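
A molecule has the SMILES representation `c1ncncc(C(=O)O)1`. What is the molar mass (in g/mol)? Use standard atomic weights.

124.10 g/mol

Atom tally by fragment:
  pyrimidine ring core → C:4 H:4 N:2
  (− 1 ring H displaced by substituents)
  + COOH → C:1 H:1 O:2
Element totals:
  C: 5
  H: 4
  N: 2
  O: 2
Molecular formula: C5H4N2O2.
  M = 5(12.011) + 4(1.008) + 2(14.007) + 2(15.999)
    = 60.055 + 4.032 + 28.014 + 31.998 = 124.099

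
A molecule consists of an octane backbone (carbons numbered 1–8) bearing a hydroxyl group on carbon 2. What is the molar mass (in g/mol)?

Atom tally by fragment:
  CH3 → C:1 H:3
  CH(OH) → C:1 H:2 O:1
  CH2 → C:1 H:2
  CH2 → C:1 H:2
  CH2 → C:1 H:2
  CH2 → C:1 H:2
  CH2 → C:1 H:2
  CH3 → C:1 H:3
Element totals:
  C: 8
  H: 18
  O: 1
Molecular formula: C8H18O.
  M = 8(12.011) + 18(1.008) + 15.999
    = 96.088 + 18.144 + 15.999 = 130.231

130.23 g/mol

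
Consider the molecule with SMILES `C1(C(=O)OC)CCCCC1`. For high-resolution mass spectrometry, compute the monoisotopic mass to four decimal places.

142.0994

Atom tally by fragment:
  cyclohexane ring core → C:6 H:12
  (− 1 ring H displaced by substituents)
  + COOCH3 → C:2 H:3 O:2
Element totals:
  C: 8
  H: 14
  O: 2
Molecular formula: C8H14O2.
  M = 8(12.0) + 14(1.007825) + 2(15.994915)
    = 96.000000 + 14.109550 + 31.989830 = 142.099380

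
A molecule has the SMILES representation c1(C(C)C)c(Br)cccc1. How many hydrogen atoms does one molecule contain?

11

Atom tally by fragment:
  benzene ring core → C:6 H:6
  (− 2 ring H displaced by substituents)
  + CH(CH3)2 → C:3 H:7
  + Br → Br:1
Element totals:
  C: 9
  H: 11
  Br: 1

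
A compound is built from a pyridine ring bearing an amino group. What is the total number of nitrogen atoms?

Atom tally by fragment:
  pyridine ring core → C:5 H:5 N:1
  (− 1 ring H displaced by substituents)
  + NH2 → N:1 H:2
Element totals:
  C: 5
  H: 6
  N: 2

2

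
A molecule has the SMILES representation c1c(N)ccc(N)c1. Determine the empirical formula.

C3H4N

Atom tally by fragment:
  benzene ring core → C:6 H:6
  (− 2 ring H displaced by substituents)
  + NH2 → N:1 H:2
  + NH2 → N:1 H:2
Element totals:
  C: 6
  H: 8
  N: 2
Molecular formula: C6H8N2.
gcd of subscripts = 2; dividing each by 2:
  C: 6/2 = 3
  H: 8/2 = 4
  N: 2/2 = 1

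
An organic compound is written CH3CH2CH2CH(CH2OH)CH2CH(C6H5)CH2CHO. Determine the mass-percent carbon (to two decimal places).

76.88%

Atom tally by fragment:
  CH3 → C:1 H:3
  CH2 → C:1 H:2
  CH2 → C:1 H:2
  CH(CH2OH) → C:2 H:4 O:1
  CH2 → C:1 H:2
  CH(C6H5) → C:7 H:6
  CH2CHO → C:2 H:3 O:1
Element totals:
  C: 15
  H: 22
  O: 2
Molecular formula: C15H22O2.
Molar mass = 234.339 g/mol.
Mass from C: 15 × 12.011 = 180.165 g/mol.
%C = 180.165 / 234.339 × 100 = 76.88%.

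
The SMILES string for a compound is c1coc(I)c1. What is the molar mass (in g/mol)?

Atom tally by fragment:
  furan ring core → C:4 H:4 O:1
  (− 1 ring H displaced by substituents)
  + I → I:1
Element totals:
  C: 4
  H: 3
  I: 1
  O: 1
Molecular formula: C4H3IO.
  M = 4(12.011) + 3(1.008) + 126.904 + 15.999
    = 48.044 + 3.024 + 126.904 + 15.999 = 193.971

193.97 g/mol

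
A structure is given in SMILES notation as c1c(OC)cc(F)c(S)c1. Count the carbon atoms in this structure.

Atom tally by fragment:
  benzene ring core → C:6 H:6
  (− 3 ring H displaced by substituents)
  + OCH3 → C:1 H:3 O:1
  + F → F:1
  + SH → S:1 H:1
Element totals:
  C: 7
  H: 7
  F: 1
  O: 1
  S: 1

7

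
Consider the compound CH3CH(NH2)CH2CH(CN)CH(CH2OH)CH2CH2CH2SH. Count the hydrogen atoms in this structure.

Element totals:
  C: 10
  H: 20
  N: 2
  O: 1
  S: 1

20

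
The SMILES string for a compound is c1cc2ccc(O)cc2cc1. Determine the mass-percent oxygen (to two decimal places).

11.10%

Atom tally by fragment:
  naphthalene ring system core → C:10 H:8
  (− 1 ring H displaced by substituents)
  + OH → O:1 H:1
Element totals:
  C: 10
  H: 8
  O: 1
Molecular formula: C10H8O.
Molar mass = 144.173 g/mol.
Mass from O: 1 × 15.999 = 15.999 g/mol.
%O = 15.999 / 144.173 × 100 = 11.10%.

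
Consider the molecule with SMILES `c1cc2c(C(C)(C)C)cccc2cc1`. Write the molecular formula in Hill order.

C14H16

Atom tally by fragment:
  naphthalene ring system core → C:10 H:8
  (− 1 ring H displaced by substituents)
  + C(CH3)3 → C:4 H:9
Element totals:
  C: 14
  H: 16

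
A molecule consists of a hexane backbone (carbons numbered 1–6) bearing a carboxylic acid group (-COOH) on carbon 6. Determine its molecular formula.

Atom tally by fragment:
  CH3 → C:1 H:3
  CH2 → C:1 H:2
  CH2 → C:1 H:2
  CH2 → C:1 H:2
  CH2 → C:1 H:2
  CH2COOH → C:2 H:3 O:2
Element totals:
  C: 7
  H: 14
  O: 2

C7H14O2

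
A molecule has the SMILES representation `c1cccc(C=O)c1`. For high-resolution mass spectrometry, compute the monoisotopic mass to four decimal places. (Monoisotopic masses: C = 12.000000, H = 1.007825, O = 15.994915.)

106.0419

Atom tally by fragment:
  benzene ring core → C:6 H:6
  (− 1 ring H displaced by substituents)
  + CHO → C:1 H:1 O:1
Element totals:
  C: 7
  H: 6
  O: 1
Molecular formula: C7H6O.
  M = 7(12.0) + 6(1.007825) + 15.994915
    = 84.000000 + 6.046950 + 15.994915 = 106.041865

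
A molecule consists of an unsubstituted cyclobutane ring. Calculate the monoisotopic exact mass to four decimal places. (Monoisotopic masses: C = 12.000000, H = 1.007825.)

56.0626

Atom tally by fragment:
  cyclobutane ring core → C:4 H:8
Element totals:
  C: 4
  H: 8
Molecular formula: C4H8.
  M = 4(12.0) + 8(1.007825)
    = 48.000000 + 8.062600 = 56.062600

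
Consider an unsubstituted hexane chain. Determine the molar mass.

86.18 g/mol

Atom tally by fragment:
  CH3 → C:1 H:3
  CH2 → C:1 H:2
  CH2 → C:1 H:2
  CH2 → C:1 H:2
  CH2 → C:1 H:2
  CH3 → C:1 H:3
Element totals:
  C: 6
  H: 14
Molecular formula: C6H14.
  M = 6(12.011) + 14(1.008)
    = 72.066 + 14.112 = 86.178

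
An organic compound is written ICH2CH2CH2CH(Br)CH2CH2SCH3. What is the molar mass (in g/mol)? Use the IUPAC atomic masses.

337.06 g/mol

Atom tally by fragment:
  ICH2 → C:1 H:2 I:1
  CH2 → C:1 H:2
  CH2 → C:1 H:2
  CH(Br) → C:1 H:1 Br:1
  CH2 → C:1 H:2
  CH2SCH3 → C:2 H:5 S:1
Element totals:
  C: 7
  H: 14
  Br: 1
  I: 1
  S: 1
Molecular formula: C7H14BrIS.
  M = 7(12.011) + 14(1.008) + 79.904 + 126.904 + 32.06
    = 84.077 + 14.112 + 79.904 + 126.904 + 32.060 = 337.057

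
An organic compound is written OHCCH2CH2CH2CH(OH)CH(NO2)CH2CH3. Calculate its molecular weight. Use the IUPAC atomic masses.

Element totals:
  C: 8
  H: 15
  N: 1
  O: 4
Molecular formula: C8H15NO4.
  M = 8(12.011) + 15(1.008) + 14.007 + 4(15.999)
    = 96.088 + 15.120 + 14.007 + 63.996 = 189.211

189.21 g/mol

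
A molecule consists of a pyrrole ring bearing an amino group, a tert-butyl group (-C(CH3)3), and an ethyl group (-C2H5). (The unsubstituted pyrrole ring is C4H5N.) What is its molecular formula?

C10H18N2

Atom tally by fragment:
  pyrrole ring core → C:4 H:5 N:1
  (− 3 ring H displaced by substituents)
  + NH2 → N:1 H:2
  + C(CH3)3 → C:4 H:9
  + C2H5 → C:2 H:5
Element totals:
  C: 10
  H: 18
  N: 2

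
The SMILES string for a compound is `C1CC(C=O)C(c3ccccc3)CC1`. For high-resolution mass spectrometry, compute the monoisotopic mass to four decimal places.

188.1201

Atom tally by fragment:
  cyclohexane ring core → C:6 H:12
  (− 2 ring H displaced by substituents)
  + CHO → C:1 H:1 O:1
  + C6H5 → C:6 H:5
Element totals:
  C: 13
  H: 16
  O: 1
Molecular formula: C13H16O.
  M = 13(12.0) + 16(1.007825) + 15.994915
    = 156.000000 + 16.125200 + 15.994915 = 188.120115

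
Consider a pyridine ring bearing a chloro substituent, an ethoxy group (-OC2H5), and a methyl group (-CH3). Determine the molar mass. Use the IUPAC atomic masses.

Atom tally by fragment:
  pyridine ring core → C:5 H:5 N:1
  (− 3 ring H displaced by substituents)
  + Cl → Cl:1
  + OC2H5 → C:2 H:5 O:1
  + CH3 → C:1 H:3
Element totals:
  C: 8
  H: 10
  Cl: 1
  N: 1
  O: 1
Molecular formula: C8H10ClNO.
  M = 8(12.011) + 10(1.008) + 35.45 + 14.007 + 15.999
    = 96.088 + 10.080 + 35.450 + 14.007 + 15.999 = 171.624

171.62 g/mol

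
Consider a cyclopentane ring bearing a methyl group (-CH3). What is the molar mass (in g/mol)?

84.16 g/mol

Atom tally by fragment:
  cyclopentane ring core → C:5 H:10
  (− 1 ring H displaced by substituents)
  + CH3 → C:1 H:3
Element totals:
  C: 6
  H: 12
Molecular formula: C6H12.
  M = 6(12.011) + 12(1.008)
    = 72.066 + 12.096 = 84.162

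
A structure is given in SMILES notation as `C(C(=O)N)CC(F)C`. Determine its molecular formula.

C5H10FNO

Atom tally by fragment:
  H2NOCCH2 → C:2 H:4 O:1 N:1
  CH2 → C:1 H:2
  CH(F) → C:1 H:1 F:1
  CH3 → C:1 H:3
Element totals:
  C: 5
  H: 10
  F: 1
  N: 1
  O: 1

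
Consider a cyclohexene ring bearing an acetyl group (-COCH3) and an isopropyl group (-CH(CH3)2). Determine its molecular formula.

C11H18O

Atom tally by fragment:
  cyclohexene ring core → C:6 H:10
  (− 2 ring H displaced by substituents)
  + COCH3 → C:2 H:3 O:1
  + CH(CH3)2 → C:3 H:7
Element totals:
  C: 11
  H: 18
  O: 1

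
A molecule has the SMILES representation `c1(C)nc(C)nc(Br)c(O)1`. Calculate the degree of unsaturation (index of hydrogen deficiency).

Atom tally by fragment:
  pyrimidine ring core → C:4 H:4 N:2
  (− 4 ring H displaced by substituents)
  + CH3 → C:1 H:3
  + CH3 → C:1 H:3
  + Br → Br:1
  + OH → O:1 H:1
Element totals:
  C: 6
  H: 7
  Br: 1
  N: 2
  O: 1
Molecular formula: C6H7BrN2O.
DoU = (2C + 2 + N − H − X) / 2 = (2·6 + 2 + 2 − 7 − 1) / 2 = 4.

4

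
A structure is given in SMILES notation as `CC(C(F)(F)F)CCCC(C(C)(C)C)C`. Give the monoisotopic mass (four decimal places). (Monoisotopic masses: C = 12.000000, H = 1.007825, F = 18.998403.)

Atom tally by fragment:
  CH3 → C:1 H:3
  CH(CF3) → C:2 H:1 F:3
  CH2 → C:1 H:2
  CH2 → C:1 H:2
  CH2 → C:1 H:2
  CH(C(CH3)3) → C:5 H:10
  CH3 → C:1 H:3
Element totals:
  C: 12
  H: 23
  F: 3
Molecular formula: C12H23F3.
  M = 12(12.0) + 23(1.007825) + 3(18.998403)
    = 144.000000 + 23.179975 + 56.995209 = 224.175184

224.1752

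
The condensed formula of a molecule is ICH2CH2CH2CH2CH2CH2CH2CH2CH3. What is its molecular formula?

C9H19I

Atom tally by fragment:
  ICH2 → C:1 H:2 I:1
  CH2 → C:1 H:2
  CH2 → C:1 H:2
  CH2 → C:1 H:2
  CH2 → C:1 H:2
  CH2 → C:1 H:2
  CH2 → C:1 H:2
  CH2 → C:1 H:2
  CH3 → C:1 H:3
Element totals:
  C: 9
  H: 19
  I: 1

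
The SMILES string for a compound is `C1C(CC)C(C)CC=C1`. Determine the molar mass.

Atom tally by fragment:
  cyclohexene ring core → C:6 H:10
  (− 2 ring H displaced by substituents)
  + C2H5 → C:2 H:5
  + CH3 → C:1 H:3
Element totals:
  C: 9
  H: 16
Molecular formula: C9H16.
  M = 9(12.011) + 16(1.008)
    = 108.099 + 16.128 = 124.227

124.23 g/mol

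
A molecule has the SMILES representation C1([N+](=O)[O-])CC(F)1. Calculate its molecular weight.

Atom tally by fragment:
  cyclopropane ring core → C:3 H:6
  (− 2 ring H displaced by substituents)
  + NO2 → N:1 O:2
  + F → F:1
Element totals:
  C: 3
  H: 4
  F: 1
  N: 1
  O: 2
Molecular formula: C3H4FNO2.
  M = 3(12.011) + 4(1.008) + 18.998 + 14.007 + 2(15.999)
    = 36.033 + 4.032 + 18.998 + 14.007 + 31.998 = 105.068

105.07 g/mol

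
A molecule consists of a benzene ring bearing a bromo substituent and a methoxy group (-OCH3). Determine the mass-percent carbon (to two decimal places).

44.95%

Atom tally by fragment:
  benzene ring core → C:6 H:6
  (− 2 ring H displaced by substituents)
  + Br → Br:1
  + OCH3 → C:1 H:3 O:1
Element totals:
  C: 7
  H: 7
  Br: 1
  O: 1
Molecular formula: C7H7BrO.
Molar mass = 187.036 g/mol.
Mass from C: 7 × 12.011 = 84.077 g/mol.
%C = 84.077 / 187.036 × 100 = 44.95%.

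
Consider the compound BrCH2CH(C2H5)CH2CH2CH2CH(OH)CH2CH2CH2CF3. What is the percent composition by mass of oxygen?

Atom tally by fragment:
  BrCH2 → C:1 H:2 Br:1
  CH(C2H5) → C:3 H:6
  CH2 → C:1 H:2
  CH2 → C:1 H:2
  CH2 → C:1 H:2
  CH(OH) → C:1 H:2 O:1
  CH2 → C:1 H:2
  CH2 → C:1 H:2
  CH2CF3 → C:2 H:2 F:3
Element totals:
  C: 12
  H: 22
  Br: 1
  F: 3
  O: 1
Molecular formula: C12H22BrF3O.
Molar mass = 319.205 g/mol.
Mass from O: 1 × 15.999 = 15.999 g/mol.
%O = 15.999 / 319.205 × 100 = 5.01%.

5.01%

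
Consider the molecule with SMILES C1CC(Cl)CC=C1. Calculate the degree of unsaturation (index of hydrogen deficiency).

Atom tally by fragment:
  cyclohexene ring core → C:6 H:10
  (− 1 ring H displaced by substituents)
  + Cl → Cl:1
Element totals:
  C: 6
  H: 9
  Cl: 1
Molecular formula: C6H9Cl.
DoU = (2C + 2 + N − H − X) / 2 = (2·6 + 2 + 0 − 9 − 1) / 2 = 2.

2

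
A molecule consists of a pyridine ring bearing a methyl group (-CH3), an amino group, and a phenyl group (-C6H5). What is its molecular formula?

Atom tally by fragment:
  pyridine ring core → C:5 H:5 N:1
  (− 3 ring H displaced by substituents)
  + CH3 → C:1 H:3
  + NH2 → N:1 H:2
  + C6H5 → C:6 H:5
Element totals:
  C: 12
  H: 12
  N: 2

C12H12N2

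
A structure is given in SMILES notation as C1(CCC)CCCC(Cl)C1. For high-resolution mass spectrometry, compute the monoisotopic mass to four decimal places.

160.1019

Atom tally by fragment:
  cyclohexane ring core → C:6 H:12
  (− 2 ring H displaced by substituents)
  + CH2CH2CH3 → C:3 H:7
  + Cl → Cl:1
Element totals:
  C: 9
  H: 17
  Cl: 1
Molecular formula: C9H17Cl.
  M = 9(12.0) + 17(1.007825) + 34.968853
    = 108.000000 + 17.133025 + 34.968853 = 160.101878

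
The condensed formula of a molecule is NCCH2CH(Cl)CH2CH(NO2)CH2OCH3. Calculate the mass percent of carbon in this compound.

40.69%

Atom tally by fragment:
  NCCH2 → C:2 H:2 N:1
  CH(Cl) → C:1 H:1 Cl:1
  CH2 → C:1 H:2
  CH(NO2) → C:1 H:1 N:1 O:2
  CH2OCH3 → C:2 H:5 O:1
Element totals:
  C: 7
  H: 11
  Cl: 1
  N: 2
  O: 3
Molecular formula: C7H11ClN2O3.
Molar mass = 206.626 g/mol.
Mass from C: 7 × 12.011 = 84.077 g/mol.
%C = 84.077 / 206.626 × 100 = 40.69%.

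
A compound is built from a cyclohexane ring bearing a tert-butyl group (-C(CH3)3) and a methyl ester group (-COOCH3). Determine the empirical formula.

C6H11O

Atom tally by fragment:
  cyclohexane ring core → C:6 H:12
  (− 2 ring H displaced by substituents)
  + C(CH3)3 → C:4 H:9
  + COOCH3 → C:2 H:3 O:2
Element totals:
  C: 12
  H: 22
  O: 2
Molecular formula: C12H22O2.
gcd of subscripts = 2; dividing each by 2:
  C: 12/2 = 6
  H: 22/2 = 11
  O: 2/2 = 1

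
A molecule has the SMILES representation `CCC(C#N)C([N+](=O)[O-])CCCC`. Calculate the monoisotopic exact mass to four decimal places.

Atom tally by fragment:
  CH3 → C:1 H:3
  CH2 → C:1 H:2
  CH(CN) → C:2 H:1 N:1
  CH(NO2) → C:1 H:1 N:1 O:2
  CH2 → C:1 H:2
  CH2 → C:1 H:2
  CH2 → C:1 H:2
  CH3 → C:1 H:3
Element totals:
  C: 9
  H: 16
  N: 2
  O: 2
Molecular formula: C9H16N2O2.
  M = 9(12.0) + 16(1.007825) + 2(14.003074) + 2(15.994915)
    = 108.000000 + 16.125200 + 28.006148 + 31.989830 = 184.121178

184.1212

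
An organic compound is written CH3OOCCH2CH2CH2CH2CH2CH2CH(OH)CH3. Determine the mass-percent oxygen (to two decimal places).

Element totals:
  C: 10
  H: 20
  O: 3
Molecular formula: C10H20O3.
Molar mass = 188.267 g/mol.
Mass from O: 3 × 15.999 = 47.997 g/mol.
%O = 47.997 / 188.267 × 100 = 25.49%.

25.49%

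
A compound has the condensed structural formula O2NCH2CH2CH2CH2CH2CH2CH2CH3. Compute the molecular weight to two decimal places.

Element totals:
  C: 8
  H: 17
  N: 1
  O: 2
Molecular formula: C8H17NO2.
  M = 8(12.011) + 17(1.008) + 14.007 + 2(15.999)
    = 96.088 + 17.136 + 14.007 + 31.998 = 159.229

159.23 g/mol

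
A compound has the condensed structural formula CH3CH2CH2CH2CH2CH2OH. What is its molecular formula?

C6H14O

Element totals:
  C: 6
  H: 14
  O: 1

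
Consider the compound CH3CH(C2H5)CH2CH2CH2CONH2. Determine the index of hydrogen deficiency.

Atom tally by fragment:
  CH3 → C:1 H:3
  CH(C2H5) → C:3 H:6
  CH2 → C:1 H:2
  CH2 → C:1 H:2
  CH2CONH2 → C:2 H:4 O:1 N:1
Element totals:
  C: 8
  H: 17
  N: 1
  O: 1
Molecular formula: C8H17NO.
DoU = (2C + 2 + N − H − X) / 2 = (2·8 + 2 + 1 − 17 − 0) / 2 = 1.

1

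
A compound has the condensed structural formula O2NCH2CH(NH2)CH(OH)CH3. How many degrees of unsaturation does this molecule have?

1

Element totals:
  C: 4
  H: 10
  N: 2
  O: 3
Molecular formula: C4H10N2O3.
DoU = (2C + 2 + N − H − X) / 2 = (2·4 + 2 + 2 − 10 − 0) / 2 = 1.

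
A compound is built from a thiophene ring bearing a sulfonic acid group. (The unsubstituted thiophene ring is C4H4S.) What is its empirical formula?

C4H4O3S2

Atom tally by fragment:
  thiophene ring core → C:4 H:4 S:1
  (− 1 ring H displaced by substituents)
  + SO3H → S:1 O:3 H:1
Element totals:
  C: 4
  H: 4
  O: 3
  S: 2
Molecular formula: C4H4O3S2.
gcd of subscripts (4, 4, 3, 2) = 1, so the empirical formula equals the molecular formula.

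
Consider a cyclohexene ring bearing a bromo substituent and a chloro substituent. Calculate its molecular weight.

195.48 g/mol

Atom tally by fragment:
  cyclohexene ring core → C:6 H:10
  (− 2 ring H displaced by substituents)
  + Br → Br:1
  + Cl → Cl:1
Element totals:
  C: 6
  H: 8
  Br: 1
  Cl: 1
Molecular formula: C6H8BrCl.
  M = 6(12.011) + 8(1.008) + 79.904 + 35.45
    = 72.066 + 8.064 + 79.904 + 35.450 = 195.484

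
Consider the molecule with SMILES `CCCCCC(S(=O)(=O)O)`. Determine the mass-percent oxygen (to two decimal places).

Atom tally by fragment:
  CH3 → C:1 H:3
  CH2 → C:1 H:2
  CH2 → C:1 H:2
  CH2 → C:1 H:2
  CH2 → C:1 H:2
  CH2SO3H → C:1 H:3 S:1 O:3
Element totals:
  C: 6
  H: 14
  O: 3
  S: 1
Molecular formula: C6H14O3S.
Molar mass = 166.235 g/mol.
Mass from O: 3 × 15.999 = 47.997 g/mol.
%O = 47.997 / 166.235 × 100 = 28.87%.

28.87%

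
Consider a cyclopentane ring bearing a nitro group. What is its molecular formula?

C5H9NO2

Atom tally by fragment:
  cyclopentane ring core → C:5 H:10
  (− 1 ring H displaced by substituents)
  + NO2 → N:1 O:2
Element totals:
  C: 5
  H: 9
  N: 1
  O: 2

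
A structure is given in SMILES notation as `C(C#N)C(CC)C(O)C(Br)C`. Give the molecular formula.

Atom tally by fragment:
  NCCH2 → C:2 H:2 N:1
  CH(C2H5) → C:3 H:6
  CH(OH) → C:1 H:2 O:1
  CH(Br) → C:1 H:1 Br:1
  CH3 → C:1 H:3
Element totals:
  C: 8
  H: 14
  Br: 1
  N: 1
  O: 1

C8H14BrNO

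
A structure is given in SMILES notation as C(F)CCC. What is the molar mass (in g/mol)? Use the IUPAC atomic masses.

76.11 g/mol

Atom tally by fragment:
  FCH2 → C:1 H:2 F:1
  CH2 → C:1 H:2
  CH2 → C:1 H:2
  CH3 → C:1 H:3
Element totals:
  C: 4
  H: 9
  F: 1
Molecular formula: C4H9F.
  M = 4(12.011) + 9(1.008) + 18.998
    = 48.044 + 9.072 + 18.998 = 76.114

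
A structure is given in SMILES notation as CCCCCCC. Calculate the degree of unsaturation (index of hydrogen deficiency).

Atom tally by fragment:
  CH3 → C:1 H:3
  CH2 → C:1 H:2
  CH2 → C:1 H:2
  CH2 → C:1 H:2
  CH2 → C:1 H:2
  CH2 → C:1 H:2
  CH3 → C:1 H:3
Element totals:
  C: 7
  H: 16
Molecular formula: C7H16.
DoU = (2C + 2 + N − H − X) / 2 = (2·7 + 2 + 0 − 16 − 0) / 2 = 0.

0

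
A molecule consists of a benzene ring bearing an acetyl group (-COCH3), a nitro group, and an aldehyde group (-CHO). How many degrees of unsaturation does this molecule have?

7

Atom tally by fragment:
  benzene ring core → C:6 H:6
  (− 3 ring H displaced by substituents)
  + COCH3 → C:2 H:3 O:1
  + NO2 → N:1 O:2
  + CHO → C:1 H:1 O:1
Element totals:
  C: 9
  H: 7
  N: 1
  O: 4
Molecular formula: C9H7NO4.
DoU = (2C + 2 + N − H − X) / 2 = (2·9 + 2 + 1 − 7 − 0) / 2 = 7.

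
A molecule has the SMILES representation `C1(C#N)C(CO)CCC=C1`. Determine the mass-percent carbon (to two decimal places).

70.04%

Atom tally by fragment:
  cyclohexene ring core → C:6 H:10
  (− 2 ring H displaced by substituents)
  + CN → C:1 N:1
  + CH2OH → C:1 H:3 O:1
Element totals:
  C: 8
  H: 11
  N: 1
  O: 1
Molecular formula: C8H11NO.
Molar mass = 137.182 g/mol.
Mass from C: 8 × 12.011 = 96.088 g/mol.
%C = 96.088 / 137.182 × 100 = 70.04%.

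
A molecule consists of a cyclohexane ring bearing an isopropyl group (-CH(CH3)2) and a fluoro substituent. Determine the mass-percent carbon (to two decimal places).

74.95%

Atom tally by fragment:
  cyclohexane ring core → C:6 H:12
  (− 2 ring H displaced by substituents)
  + CH(CH3)2 → C:3 H:7
  + F → F:1
Element totals:
  C: 9
  H: 17
  F: 1
Molecular formula: C9H17F.
Molar mass = 144.233 g/mol.
Mass from C: 9 × 12.011 = 108.099 g/mol.
%C = 108.099 / 144.233 × 100 = 74.95%.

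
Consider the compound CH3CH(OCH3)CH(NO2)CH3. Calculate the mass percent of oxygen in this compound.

Element totals:
  C: 5
  H: 11
  N: 1
  O: 3
Molecular formula: C5H11NO3.
Molar mass = 133.147 g/mol.
Mass from O: 3 × 15.999 = 47.997 g/mol.
%O = 47.997 / 133.147 × 100 = 36.05%.

36.05%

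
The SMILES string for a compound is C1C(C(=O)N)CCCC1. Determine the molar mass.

127.19 g/mol

Atom tally by fragment:
  cyclohexane ring core → C:6 H:12
  (− 1 ring H displaced by substituents)
  + CONH2 → C:1 H:2 O:1 N:1
Element totals:
  C: 7
  H: 13
  N: 1
  O: 1
Molecular formula: C7H13NO.
  M = 7(12.011) + 13(1.008) + 14.007 + 15.999
    = 84.077 + 13.104 + 14.007 + 15.999 = 127.187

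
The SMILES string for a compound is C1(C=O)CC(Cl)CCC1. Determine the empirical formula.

Atom tally by fragment:
  cyclohexane ring core → C:6 H:12
  (− 2 ring H displaced by substituents)
  + CHO → C:1 H:1 O:1
  + Cl → Cl:1
Element totals:
  C: 7
  H: 11
  Cl: 1
  O: 1
Molecular formula: C7H11ClO.
gcd of subscripts (7, 1, 11, 1) = 1, so the empirical formula equals the molecular formula.

C7H11ClO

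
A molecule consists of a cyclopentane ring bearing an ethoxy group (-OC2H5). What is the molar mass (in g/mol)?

Atom tally by fragment:
  cyclopentane ring core → C:5 H:10
  (− 1 ring H displaced by substituents)
  + OC2H5 → C:2 H:5 O:1
Element totals:
  C: 7
  H: 14
  O: 1
Molecular formula: C7H14O.
  M = 7(12.011) + 14(1.008) + 15.999
    = 84.077 + 14.112 + 15.999 = 114.188

114.19 g/mol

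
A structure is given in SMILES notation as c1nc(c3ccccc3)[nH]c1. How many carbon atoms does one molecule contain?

Atom tally by fragment:
  imidazole ring core → C:3 H:4 N:2
  (− 1 ring H displaced by substituents)
  + C6H5 → C:6 H:5
Element totals:
  C: 9
  H: 8
  N: 2

9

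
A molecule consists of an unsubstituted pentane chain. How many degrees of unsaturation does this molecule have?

Atom tally by fragment:
  CH3 → C:1 H:3
  CH2 → C:1 H:2
  CH2 → C:1 H:2
  CH2 → C:1 H:2
  CH3 → C:1 H:3
Element totals:
  C: 5
  H: 12
Molecular formula: C5H12.
DoU = (2C + 2 + N − H − X) / 2 = (2·5 + 2 + 0 − 12 − 0) / 2 = 0.

0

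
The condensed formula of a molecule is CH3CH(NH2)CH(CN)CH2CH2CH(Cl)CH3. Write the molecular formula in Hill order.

Element totals:
  C: 8
  H: 15
  Cl: 1
  N: 2

C8H15ClN2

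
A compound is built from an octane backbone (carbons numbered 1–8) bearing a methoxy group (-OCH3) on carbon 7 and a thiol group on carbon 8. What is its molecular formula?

C9H20OS

Atom tally by fragment:
  CH3 → C:1 H:3
  CH2 → C:1 H:2
  CH2 → C:1 H:2
  CH2 → C:1 H:2
  CH2 → C:1 H:2
  CH2 → C:1 H:2
  CH(OCH3) → C:2 H:4 O:1
  CH2SH → C:1 H:3 S:1
Element totals:
  C: 9
  H: 20
  O: 1
  S: 1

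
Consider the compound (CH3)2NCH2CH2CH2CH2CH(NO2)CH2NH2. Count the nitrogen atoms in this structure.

3

Element totals:
  C: 8
  H: 19
  N: 3
  O: 2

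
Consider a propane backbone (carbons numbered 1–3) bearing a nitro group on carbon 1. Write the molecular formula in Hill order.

Atom tally by fragment:
  O2NCH2 → C:1 H:2 N:1 O:2
  CH2 → C:1 H:2
  CH3 → C:1 H:3
Element totals:
  C: 3
  H: 7
  N: 1
  O: 2

C3H7NO2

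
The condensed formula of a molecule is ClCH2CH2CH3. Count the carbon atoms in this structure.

3

Element totals:
  C: 3
  H: 7
  Cl: 1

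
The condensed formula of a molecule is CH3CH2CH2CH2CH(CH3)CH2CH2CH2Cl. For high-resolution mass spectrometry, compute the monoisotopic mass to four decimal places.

Atom tally by fragment:
  CH3 → C:1 H:3
  CH2 → C:1 H:2
  CH2 → C:1 H:2
  CH2 → C:1 H:2
  CH(CH3) → C:2 H:4
  CH2 → C:1 H:2
  CH2 → C:1 H:2
  CH2Cl → C:1 H:2 Cl:1
Element totals:
  C: 9
  H: 19
  Cl: 1
Molecular formula: C9H19Cl.
  M = 9(12.0) + 19(1.007825) + 34.968853
    = 108.000000 + 19.148675 + 34.968853 = 162.117528

162.1175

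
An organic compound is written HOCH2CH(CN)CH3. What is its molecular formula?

C4H7NO

Atom tally by fragment:
  HOCH2 → C:1 H:3 O:1
  CH(CN) → C:2 H:1 N:1
  CH3 → C:1 H:3
Element totals:
  C: 4
  H: 7
  N: 1
  O: 1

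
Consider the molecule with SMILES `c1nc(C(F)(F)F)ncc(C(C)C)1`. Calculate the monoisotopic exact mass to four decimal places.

Atom tally by fragment:
  pyrimidine ring core → C:4 H:4 N:2
  (− 2 ring H displaced by substituents)
  + CF3 → C:1 F:3
  + CH(CH3)2 → C:3 H:7
Element totals:
  C: 8
  H: 9
  F: 3
  N: 2
Molecular formula: C8H9F3N2.
  M = 8(12.0) + 9(1.007825) + 3(18.998403) + 2(14.003074)
    = 96.000000 + 9.070425 + 56.995209 + 28.006148 = 190.071782

190.0718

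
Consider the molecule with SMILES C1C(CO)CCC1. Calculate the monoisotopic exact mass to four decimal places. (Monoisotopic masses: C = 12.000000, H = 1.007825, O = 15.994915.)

Atom tally by fragment:
  cyclopentane ring core → C:5 H:10
  (− 1 ring H displaced by substituents)
  + CH2OH → C:1 H:3 O:1
Element totals:
  C: 6
  H: 12
  O: 1
Molecular formula: C6H12O.
  M = 6(12.0) + 12(1.007825) + 15.994915
    = 72.000000 + 12.093900 + 15.994915 = 100.088815

100.0888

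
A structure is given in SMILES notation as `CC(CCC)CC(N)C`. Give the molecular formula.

Atom tally by fragment:
  CH3 → C:1 H:3
  CH(CH2CH2CH3) → C:4 H:8
  CH2 → C:1 H:2
  CH(NH2) → C:1 H:3 N:1
  CH3 → C:1 H:3
Element totals:
  C: 8
  H: 19
  N: 1

C8H19N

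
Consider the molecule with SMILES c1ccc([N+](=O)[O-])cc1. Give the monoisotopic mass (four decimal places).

123.0320

Atom tally by fragment:
  benzene ring core → C:6 H:6
  (− 1 ring H displaced by substituents)
  + NO2 → N:1 O:2
Element totals:
  C: 6
  H: 5
  N: 1
  O: 2
Molecular formula: C6H5NO2.
  M = 6(12.0) + 5(1.007825) + 14.003074 + 2(15.994915)
    = 72.000000 + 5.039125 + 14.003074 + 31.989830 = 123.032029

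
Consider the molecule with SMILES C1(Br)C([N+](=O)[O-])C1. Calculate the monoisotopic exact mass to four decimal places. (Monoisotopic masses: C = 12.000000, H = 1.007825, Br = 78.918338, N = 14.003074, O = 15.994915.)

Atom tally by fragment:
  cyclopropane ring core → C:3 H:6
  (− 2 ring H displaced by substituents)
  + Br → Br:1
  + NO2 → N:1 O:2
Element totals:
  C: 3
  H: 4
  Br: 1
  N: 1
  O: 2
Molecular formula: C3H4BrNO2.
  M = 3(12.0) + 4(1.007825) + 78.918338 + 14.003074 + 2(15.994915)
    = 36.000000 + 4.031300 + 78.918338 + 14.003074 + 31.989830 = 164.942542

164.9425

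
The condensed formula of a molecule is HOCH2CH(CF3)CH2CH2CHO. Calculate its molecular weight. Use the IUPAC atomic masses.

170.13 g/mol

Atom tally by fragment:
  HOCH2 → C:1 H:3 O:1
  CH(CF3) → C:2 H:1 F:3
  CH2 → C:1 H:2
  CH2CHO → C:2 H:3 O:1
Element totals:
  C: 6
  H: 9
  F: 3
  O: 2
Molecular formula: C6H9F3O2.
  M = 6(12.011) + 9(1.008) + 3(18.998) + 2(15.999)
    = 72.066 + 9.072 + 56.994 + 31.998 = 170.130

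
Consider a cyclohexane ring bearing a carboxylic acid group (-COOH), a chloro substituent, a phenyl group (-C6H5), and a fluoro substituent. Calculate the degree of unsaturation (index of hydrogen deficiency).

Atom tally by fragment:
  cyclohexane ring core → C:6 H:12
  (− 4 ring H displaced by substituents)
  + COOH → C:1 H:1 O:2
  + Cl → Cl:1
  + C6H5 → C:6 H:5
  + F → F:1
Element totals:
  C: 13
  H: 14
  Cl: 1
  F: 1
  O: 2
Molecular formula: C13H14ClFO2.
DoU = (2C + 2 + N − H − X) / 2 = (2·13 + 2 + 0 − 14 − 2) / 2 = 6.

6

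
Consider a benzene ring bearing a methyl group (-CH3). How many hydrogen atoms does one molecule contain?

8

Atom tally by fragment:
  benzene ring core → C:6 H:6
  (− 1 ring H displaced by substituents)
  + CH3 → C:1 H:3
Element totals:
  C: 7
  H: 8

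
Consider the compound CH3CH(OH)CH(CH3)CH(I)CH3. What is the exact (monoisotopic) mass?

Atom tally by fragment:
  CH3 → C:1 H:3
  CH(OH) → C:1 H:2 O:1
  CH(CH3) → C:2 H:4
  CH(I) → C:1 H:1 I:1
  CH3 → C:1 H:3
Element totals:
  C: 6
  H: 13
  I: 1
  O: 1
Molecular formula: C6H13IO.
  M = 6(12.0) + 13(1.007825) + 126.904472 + 15.994915
    = 72.000000 + 13.101725 + 126.904472 + 15.994915 = 228.001112

228.0011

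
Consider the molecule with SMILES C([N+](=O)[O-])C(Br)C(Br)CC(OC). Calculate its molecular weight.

Atom tally by fragment:
  O2NCH2 → C:1 H:2 N:1 O:2
  CH(Br) → C:1 H:1 Br:1
  CH(Br) → C:1 H:1 Br:1
  CH2 → C:1 H:2
  CH2OCH3 → C:2 H:5 O:1
Element totals:
  C: 6
  H: 11
  Br: 2
  N: 1
  O: 3
Molecular formula: C6H11Br2NO3.
  M = 6(12.011) + 11(1.008) + 2(79.904) + 14.007 + 3(15.999)
    = 72.066 + 11.088 + 159.808 + 14.007 + 47.997 = 304.966

304.97 g/mol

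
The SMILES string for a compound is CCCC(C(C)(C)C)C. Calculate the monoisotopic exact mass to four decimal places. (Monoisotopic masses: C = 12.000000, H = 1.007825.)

Atom tally by fragment:
  CH3 → C:1 H:3
  CH2 → C:1 H:2
  CH2 → C:1 H:2
  CH(C(CH3)3) → C:5 H:10
  CH3 → C:1 H:3
Element totals:
  C: 9
  H: 20
Molecular formula: C9H20.
  M = 9(12.0) + 20(1.007825)
    = 108.000000 + 20.156500 = 128.156500

128.1565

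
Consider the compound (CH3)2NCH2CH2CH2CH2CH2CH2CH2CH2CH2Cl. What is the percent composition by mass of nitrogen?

6.81%

Atom tally by fragment:
  (CH3)2NCH2 → C:3 H:8 N:1
  CH2 → C:1 H:2
  CH2 → C:1 H:2
  CH2 → C:1 H:2
  CH2 → C:1 H:2
  CH2 → C:1 H:2
  CH2 → C:1 H:2
  CH2 → C:1 H:2
  CH2Cl → C:1 H:2 Cl:1
Element totals:
  C: 11
  H: 24
  Cl: 1
  N: 1
Molecular formula: C11H24ClN.
Molar mass = 205.770 g/mol.
Mass from N: 1 × 14.007 = 14.007 g/mol.
%N = 14.007 / 205.770 × 100 = 6.81%.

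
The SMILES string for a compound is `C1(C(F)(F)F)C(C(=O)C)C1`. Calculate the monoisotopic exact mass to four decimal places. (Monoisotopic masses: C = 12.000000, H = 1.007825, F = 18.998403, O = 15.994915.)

Atom tally by fragment:
  cyclopropane ring core → C:3 H:6
  (− 2 ring H displaced by substituents)
  + CF3 → C:1 F:3
  + COCH3 → C:2 H:3 O:1
Element totals:
  C: 6
  H: 7
  F: 3
  O: 1
Molecular formula: C6H7F3O.
  M = 6(12.0) + 7(1.007825) + 3(18.998403) + 15.994915
    = 72.000000 + 7.054775 + 56.995209 + 15.994915 = 152.044899

152.0449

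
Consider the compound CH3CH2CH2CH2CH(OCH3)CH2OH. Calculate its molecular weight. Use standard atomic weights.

132.20 g/mol

Element totals:
  C: 7
  H: 16
  O: 2
Molecular formula: C7H16O2.
  M = 7(12.011) + 16(1.008) + 2(15.999)
    = 84.077 + 16.128 + 31.998 = 132.203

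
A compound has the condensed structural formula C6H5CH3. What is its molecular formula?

C7H8

Element totals:
  C: 7
  H: 8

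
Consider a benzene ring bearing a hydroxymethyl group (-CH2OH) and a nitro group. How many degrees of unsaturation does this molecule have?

Atom tally by fragment:
  benzene ring core → C:6 H:6
  (− 2 ring H displaced by substituents)
  + CH2OH → C:1 H:3 O:1
  + NO2 → N:1 O:2
Element totals:
  C: 7
  H: 7
  N: 1
  O: 3
Molecular formula: C7H7NO3.
DoU = (2C + 2 + N − H − X) / 2 = (2·7 + 2 + 1 − 7 − 0) / 2 = 5.

5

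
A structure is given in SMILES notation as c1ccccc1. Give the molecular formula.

C6H6

Atom tally by fragment:
  benzene ring core → C:6 H:6
Element totals:
  C: 6
  H: 6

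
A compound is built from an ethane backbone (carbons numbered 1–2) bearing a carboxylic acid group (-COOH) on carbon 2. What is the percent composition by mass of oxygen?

Atom tally by fragment:
  CH3 → C:1 H:3
  CH2COOH → C:2 H:3 O:2
Element totals:
  C: 3
  H: 6
  O: 2
Molecular formula: C3H6O2.
Molar mass = 74.079 g/mol.
Mass from O: 2 × 15.999 = 31.998 g/mol.
%O = 31.998 / 74.079 × 100 = 43.19%.

43.19%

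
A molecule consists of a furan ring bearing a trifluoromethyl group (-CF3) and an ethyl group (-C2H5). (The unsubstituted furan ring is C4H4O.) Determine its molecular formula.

Atom tally by fragment:
  furan ring core → C:4 H:4 O:1
  (− 2 ring H displaced by substituents)
  + CF3 → C:1 F:3
  + C2H5 → C:2 H:5
Element totals:
  C: 7
  H: 7
  F: 3
  O: 1

C7H7F3O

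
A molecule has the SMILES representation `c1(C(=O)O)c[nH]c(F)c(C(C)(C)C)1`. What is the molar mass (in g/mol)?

Atom tally by fragment:
  pyrrole ring core → C:4 H:5 N:1
  (− 3 ring H displaced by substituents)
  + COOH → C:1 H:1 O:2
  + F → F:1
  + C(CH3)3 → C:4 H:9
Element totals:
  C: 9
  H: 12
  F: 1
  N: 1
  O: 2
Molecular formula: C9H12FNO2.
  M = 9(12.011) + 12(1.008) + 18.998 + 14.007 + 2(15.999)
    = 108.099 + 12.096 + 18.998 + 14.007 + 31.998 = 185.198

185.20 g/mol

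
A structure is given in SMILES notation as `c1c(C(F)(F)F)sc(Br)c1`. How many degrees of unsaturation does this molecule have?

3

Atom tally by fragment:
  thiophene ring core → C:4 H:4 S:1
  (− 2 ring H displaced by substituents)
  + CF3 → C:1 F:3
  + Br → Br:1
Element totals:
  C: 5
  H: 2
  Br: 1
  F: 3
  S: 1
Molecular formula: C5H2BrF3S.
DoU = (2C + 2 + N − H − X) / 2 = (2·5 + 2 + 0 − 2 − 4) / 2 = 3.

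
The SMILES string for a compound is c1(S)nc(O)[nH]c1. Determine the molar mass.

Atom tally by fragment:
  imidazole ring core → C:3 H:4 N:2
  (− 2 ring H displaced by substituents)
  + SH → S:1 H:1
  + OH → O:1 H:1
Element totals:
  C: 3
  H: 4
  N: 2
  O: 1
  S: 1
Molecular formula: C3H4N2OS.
  M = 3(12.011) + 4(1.008) + 2(14.007) + 15.999 + 32.06
    = 36.033 + 4.032 + 28.014 + 15.999 + 32.060 = 116.138

116.14 g/mol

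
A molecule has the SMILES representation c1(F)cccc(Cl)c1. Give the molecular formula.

C6H4ClF

Atom tally by fragment:
  benzene ring core → C:6 H:6
  (− 2 ring H displaced by substituents)
  + F → F:1
  + Cl → Cl:1
Element totals:
  C: 6
  H: 4
  Cl: 1
  F: 1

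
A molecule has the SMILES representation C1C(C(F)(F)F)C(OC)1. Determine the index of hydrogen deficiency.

Atom tally by fragment:
  cyclopropane ring core → C:3 H:6
  (− 2 ring H displaced by substituents)
  + CF3 → C:1 F:3
  + OCH3 → C:1 H:3 O:1
Element totals:
  C: 5
  H: 7
  F: 3
  O: 1
Molecular formula: C5H7F3O.
DoU = (2C + 2 + N − H − X) / 2 = (2·5 + 2 + 0 − 7 − 3) / 2 = 1.

1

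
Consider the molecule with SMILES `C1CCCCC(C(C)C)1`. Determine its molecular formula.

C9H18

Atom tally by fragment:
  cyclohexane ring core → C:6 H:12
  (− 1 ring H displaced by substituents)
  + CH(CH3)2 → C:3 H:7
Element totals:
  C: 9
  H: 18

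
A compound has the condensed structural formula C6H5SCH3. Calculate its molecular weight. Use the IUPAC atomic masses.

Element totals:
  C: 7
  H: 8
  S: 1
Molecular formula: C7H8S.
  M = 7(12.011) + 8(1.008) + 32.06
    = 84.077 + 8.064 + 32.060 = 124.201

124.20 g/mol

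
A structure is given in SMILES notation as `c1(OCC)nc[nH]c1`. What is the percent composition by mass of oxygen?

Atom tally by fragment:
  imidazole ring core → C:3 H:4 N:2
  (− 1 ring H displaced by substituents)
  + OC2H5 → C:2 H:5 O:1
Element totals:
  C: 5
  H: 8
  N: 2
  O: 1
Molecular formula: C5H8N2O.
Molar mass = 112.132 g/mol.
Mass from O: 1 × 15.999 = 15.999 g/mol.
%O = 15.999 / 112.132 × 100 = 14.27%.

14.27%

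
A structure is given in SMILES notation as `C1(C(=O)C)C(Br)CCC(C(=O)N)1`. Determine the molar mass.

Atom tally by fragment:
  cyclopentane ring core → C:5 H:10
  (− 3 ring H displaced by substituents)
  + COCH3 → C:2 H:3 O:1
  + Br → Br:1
  + CONH2 → C:1 H:2 O:1 N:1
Element totals:
  C: 8
  H: 12
  Br: 1
  N: 1
  O: 2
Molecular formula: C8H12BrNO2.
  M = 8(12.011) + 12(1.008) + 79.904 + 14.007 + 2(15.999)
    = 96.088 + 12.096 + 79.904 + 14.007 + 31.998 = 234.093

234.09 g/mol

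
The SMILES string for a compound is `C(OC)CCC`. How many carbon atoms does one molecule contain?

5

Atom tally by fragment:
  CH3OCH2 → C:2 H:5 O:1
  CH2 → C:1 H:2
  CH2 → C:1 H:2
  CH3 → C:1 H:3
Element totals:
  C: 5
  H: 12
  O: 1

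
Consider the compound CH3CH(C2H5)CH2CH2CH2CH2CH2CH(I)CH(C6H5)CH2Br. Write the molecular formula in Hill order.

C18H28BrI

Element totals:
  C: 18
  H: 28
  Br: 1
  I: 1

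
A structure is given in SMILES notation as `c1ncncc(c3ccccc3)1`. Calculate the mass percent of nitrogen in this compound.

17.94%

Atom tally by fragment:
  pyrimidine ring core → C:4 H:4 N:2
  (− 1 ring H displaced by substituents)
  + C6H5 → C:6 H:5
Element totals:
  C: 10
  H: 8
  N: 2
Molecular formula: C10H8N2.
Molar mass = 156.188 g/mol.
Mass from N: 2 × 14.007 = 28.014 g/mol.
%N = 28.014 / 156.188 × 100 = 17.94%.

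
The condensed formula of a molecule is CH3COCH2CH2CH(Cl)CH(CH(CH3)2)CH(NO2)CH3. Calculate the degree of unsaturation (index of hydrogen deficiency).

Element totals:
  C: 11
  H: 20
  Cl: 1
  N: 1
  O: 3
Molecular formula: C11H20ClNO3.
DoU = (2C + 2 + N − H − X) / 2 = (2·11 + 2 + 1 − 20 − 1) / 2 = 2.

2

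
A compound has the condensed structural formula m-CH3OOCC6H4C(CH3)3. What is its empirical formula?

Atom tally by fragment:
  benzene ring core → C:6 H:6
  (− 2 ring H displaced by substituents)
  + COOCH3 → C:2 H:3 O:2
  + C(CH3)3 → C:4 H:9
Element totals:
  C: 12
  H: 16
  O: 2
Molecular formula: C12H16O2.
gcd of subscripts = 2; dividing each by 2:
  C: 12/2 = 6
  H: 16/2 = 8
  O: 2/2 = 1

C6H8O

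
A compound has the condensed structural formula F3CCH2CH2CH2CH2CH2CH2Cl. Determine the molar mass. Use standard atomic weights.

188.62 g/mol

Atom tally by fragment:
  F3CCH2 → C:2 H:2 F:3
  CH2 → C:1 H:2
  CH2 → C:1 H:2
  CH2 → C:1 H:2
  CH2 → C:1 H:2
  CH2Cl → C:1 H:2 Cl:1
Element totals:
  C: 7
  H: 12
  Cl: 1
  F: 3
Molecular formula: C7H12ClF3.
  M = 7(12.011) + 12(1.008) + 35.45 + 3(18.998)
    = 84.077 + 12.096 + 35.450 + 56.994 = 188.617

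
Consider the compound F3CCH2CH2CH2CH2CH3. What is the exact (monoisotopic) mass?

140.0813

Atom tally by fragment:
  F3CCH2 → C:2 H:2 F:3
  CH2 → C:1 H:2
  CH2 → C:1 H:2
  CH2 → C:1 H:2
  CH3 → C:1 H:3
Element totals:
  C: 6
  H: 11
  F: 3
Molecular formula: C6H11F3.
  M = 6(12.0) + 11(1.007825) + 3(18.998403)
    = 72.000000 + 11.086075 + 56.995209 = 140.081284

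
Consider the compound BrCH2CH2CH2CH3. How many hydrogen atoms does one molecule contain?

Atom tally by fragment:
  BrCH2 → C:1 H:2 Br:1
  CH2 → C:1 H:2
  CH2 → C:1 H:2
  CH3 → C:1 H:3
Element totals:
  C: 4
  H: 9
  Br: 1

9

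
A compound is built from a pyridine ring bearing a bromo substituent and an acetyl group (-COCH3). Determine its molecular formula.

Atom tally by fragment:
  pyridine ring core → C:5 H:5 N:1
  (− 2 ring H displaced by substituents)
  + Br → Br:1
  + COCH3 → C:2 H:3 O:1
Element totals:
  C: 7
  H: 6
  Br: 1
  N: 1
  O: 1

C7H6BrNO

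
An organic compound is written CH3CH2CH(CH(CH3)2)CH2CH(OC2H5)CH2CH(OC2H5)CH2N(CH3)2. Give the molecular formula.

Element totals:
  C: 17
  H: 37
  N: 1
  O: 2

C17H37NO2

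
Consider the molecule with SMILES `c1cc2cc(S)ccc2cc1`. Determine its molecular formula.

C10H8S

Atom tally by fragment:
  naphthalene ring system core → C:10 H:8
  (− 1 ring H displaced by substituents)
  + SH → S:1 H:1
Element totals:
  C: 10
  H: 8
  S: 1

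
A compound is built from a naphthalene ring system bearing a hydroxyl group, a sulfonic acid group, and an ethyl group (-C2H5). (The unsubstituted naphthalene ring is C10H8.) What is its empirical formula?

C12H12O4S

Atom tally by fragment:
  naphthalene ring system core → C:10 H:8
  (− 3 ring H displaced by substituents)
  + OH → O:1 H:1
  + SO3H → S:1 O:3 H:1
  + C2H5 → C:2 H:5
Element totals:
  C: 12
  H: 12
  O: 4
  S: 1
Molecular formula: C12H12O4S.
gcd of subscripts (12, 12, 4, 1) = 1, so the empirical formula equals the molecular formula.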